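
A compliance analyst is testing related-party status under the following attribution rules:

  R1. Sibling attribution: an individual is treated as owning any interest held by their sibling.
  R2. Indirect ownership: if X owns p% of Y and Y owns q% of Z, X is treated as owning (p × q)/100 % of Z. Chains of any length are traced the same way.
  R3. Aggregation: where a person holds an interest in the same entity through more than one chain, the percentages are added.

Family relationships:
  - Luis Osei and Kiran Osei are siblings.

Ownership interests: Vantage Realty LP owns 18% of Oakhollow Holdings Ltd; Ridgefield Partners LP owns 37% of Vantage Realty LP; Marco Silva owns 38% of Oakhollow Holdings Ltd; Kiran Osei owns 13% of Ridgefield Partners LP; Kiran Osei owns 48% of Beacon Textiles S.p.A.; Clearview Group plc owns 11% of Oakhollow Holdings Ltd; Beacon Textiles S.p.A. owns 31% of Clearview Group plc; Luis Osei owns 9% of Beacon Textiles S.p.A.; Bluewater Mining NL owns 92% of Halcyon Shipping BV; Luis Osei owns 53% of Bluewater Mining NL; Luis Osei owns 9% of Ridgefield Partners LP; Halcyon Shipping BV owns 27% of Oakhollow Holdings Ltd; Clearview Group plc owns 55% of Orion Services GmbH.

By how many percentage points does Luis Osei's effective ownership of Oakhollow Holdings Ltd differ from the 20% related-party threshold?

3.4259

By sibling attribution (R1), Luis Osei is treated as also owning Kiran Osei's interest in Ridgefield Partners LP, giving 9% + 13% = 22%.
By sibling attribution (R1), Luis Osei is treated as also owning Kiran Osei's interest in Beacon Textiles S.p.A, giving 9% + 48% = 57%.
Chain via Ridgefield Partners LP → Vantage Realty LP (R2): 22% × 37% × 18% = 1.4652% of Oakhollow Holdings Ltd.
Chain via Beacon Textiles S.p.A. → Clearview Group plc (R2): 57% × 31% × 11% = 1.9437% of Oakhollow Holdings Ltd.
Chain via Bluewater Mining NL → Halcyon Shipping BV (R2): 53% × 92% × 27% = 13.1652% of Oakhollow Holdings Ltd.
Aggregating (R3): 1.4652% + 1.9437% + 13.1652% = 16.5741%.
16.5741% falls short of the 20% threshold by 3.4259 percentage points.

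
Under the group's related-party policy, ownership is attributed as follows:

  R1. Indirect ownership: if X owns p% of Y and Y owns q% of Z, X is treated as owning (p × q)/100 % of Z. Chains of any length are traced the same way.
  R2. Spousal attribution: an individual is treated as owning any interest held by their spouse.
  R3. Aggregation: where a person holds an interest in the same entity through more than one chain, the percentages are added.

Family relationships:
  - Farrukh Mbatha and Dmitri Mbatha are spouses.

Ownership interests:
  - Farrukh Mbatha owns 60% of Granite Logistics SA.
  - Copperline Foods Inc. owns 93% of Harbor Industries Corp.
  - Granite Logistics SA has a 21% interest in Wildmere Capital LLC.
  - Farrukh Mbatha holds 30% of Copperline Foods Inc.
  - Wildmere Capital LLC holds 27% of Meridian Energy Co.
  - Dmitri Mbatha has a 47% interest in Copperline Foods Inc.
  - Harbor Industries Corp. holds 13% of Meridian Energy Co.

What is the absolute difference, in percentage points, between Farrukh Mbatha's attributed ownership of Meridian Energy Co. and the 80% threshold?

67.2887

By spousal attribution (R2), Farrukh Mbatha is treated as also owning Dmitri Mbatha's interest in Copperline Foods Inc, giving 30% + 47% = 77%.
Chain via Granite Logistics SA → Wildmere Capital LLC (R1): 60% × 21% × 27% = 3.402% of Meridian Energy Co.
Chain via Copperline Foods Inc. → Harbor Industries Corp. (R1): 77% × 93% × 13% = 9.3093% of Meridian Energy Co.
Aggregating (R3): 3.402% + 9.3093% = 12.7113%.
12.7113% falls short of the 80% threshold by 67.2887 percentage points.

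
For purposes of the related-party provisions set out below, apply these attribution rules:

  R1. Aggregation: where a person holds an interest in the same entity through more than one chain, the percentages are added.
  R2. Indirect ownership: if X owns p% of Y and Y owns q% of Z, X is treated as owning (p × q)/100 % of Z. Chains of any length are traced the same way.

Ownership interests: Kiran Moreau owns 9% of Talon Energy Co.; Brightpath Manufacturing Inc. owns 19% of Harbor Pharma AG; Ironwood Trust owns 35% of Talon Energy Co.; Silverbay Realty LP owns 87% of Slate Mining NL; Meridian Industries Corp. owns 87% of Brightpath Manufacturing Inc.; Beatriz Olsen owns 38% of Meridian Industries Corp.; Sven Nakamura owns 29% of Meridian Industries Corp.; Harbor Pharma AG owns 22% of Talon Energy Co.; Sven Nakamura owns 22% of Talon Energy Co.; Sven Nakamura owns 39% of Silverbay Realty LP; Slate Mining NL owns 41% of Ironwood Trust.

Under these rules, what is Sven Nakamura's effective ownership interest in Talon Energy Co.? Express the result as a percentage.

Chain via Silverbay Realty LP → Slate Mining NL → Ironwood Trust (R2): 39% × 87% × 41% × 35% = 4.868955% of Talon Energy Co.
Chain via Meridian Industries Corp. → Brightpath Manufacturing Inc. → Harbor Pharma AG (R2): 29% × 87% × 19% × 22% = 1.054614% of Talon Energy Co.
Direct interest in Talon Energy Co: 22%.
Aggregating (R1): 4.868955% + 1.054614% + 22% = 27.923569%.

27.923569%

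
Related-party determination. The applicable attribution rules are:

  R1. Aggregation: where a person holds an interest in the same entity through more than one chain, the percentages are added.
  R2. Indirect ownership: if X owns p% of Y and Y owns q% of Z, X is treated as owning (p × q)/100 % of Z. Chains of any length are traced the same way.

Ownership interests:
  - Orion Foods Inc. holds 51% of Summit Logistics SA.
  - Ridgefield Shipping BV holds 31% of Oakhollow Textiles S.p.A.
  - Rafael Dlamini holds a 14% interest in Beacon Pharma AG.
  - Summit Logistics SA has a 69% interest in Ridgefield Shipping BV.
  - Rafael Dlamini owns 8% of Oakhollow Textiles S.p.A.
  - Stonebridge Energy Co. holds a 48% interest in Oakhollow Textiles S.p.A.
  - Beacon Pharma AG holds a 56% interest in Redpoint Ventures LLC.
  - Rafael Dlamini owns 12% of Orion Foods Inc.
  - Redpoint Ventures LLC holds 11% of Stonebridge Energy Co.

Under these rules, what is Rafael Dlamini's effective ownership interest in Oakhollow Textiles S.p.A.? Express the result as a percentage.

9.72302%

Chain via Orion Foods Inc. → Summit Logistics SA → Ridgefield Shipping BV (R2): 12% × 51% × 69% × 31% = 1.309068% of Oakhollow Textiles S.p.A.
Chain via Beacon Pharma AG → Redpoint Ventures LLC → Stonebridge Energy Co. (R2): 14% × 56% × 11% × 48% = 0.413952% of Oakhollow Textiles S.p.A.
Direct interest in Oakhollow Textiles S.p.A: 8%.
Aggregating (R1): 1.309068% + 0.413952% + 8% = 9.72302%.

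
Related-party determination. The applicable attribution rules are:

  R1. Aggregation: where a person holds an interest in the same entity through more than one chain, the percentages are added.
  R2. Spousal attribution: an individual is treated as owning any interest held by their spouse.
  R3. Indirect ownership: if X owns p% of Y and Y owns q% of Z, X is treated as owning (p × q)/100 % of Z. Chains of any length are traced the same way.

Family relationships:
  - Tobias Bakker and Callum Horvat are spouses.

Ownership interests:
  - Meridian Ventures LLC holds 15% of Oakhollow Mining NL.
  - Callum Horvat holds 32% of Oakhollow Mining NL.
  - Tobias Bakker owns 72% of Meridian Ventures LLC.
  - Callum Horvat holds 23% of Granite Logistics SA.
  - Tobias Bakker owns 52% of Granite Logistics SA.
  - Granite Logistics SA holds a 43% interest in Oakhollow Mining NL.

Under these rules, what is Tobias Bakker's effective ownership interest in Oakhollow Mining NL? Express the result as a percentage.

75.05%

By spousal attribution (R2), Tobias Bakker is treated as also owning Callum Horvat's interest in Granite Logistics SA, giving 52% + 23% = 75%.
By spousal attribution (R2), Tobias Bakker is treated as owning Callum Horvat's 32% interest in Oakhollow Mining NL.
Chain via Granite Logistics SA (R3): 75% × 43% = 32.25% of Oakhollow Mining NL.
Chain via Meridian Ventures LLC (R3): 72% × 15% = 10.8% of Oakhollow Mining NL.
Direct interest in Oakhollow Mining NL: 32%.
Aggregating (R1): 32.25% + 10.8% + 32% = 75.05%.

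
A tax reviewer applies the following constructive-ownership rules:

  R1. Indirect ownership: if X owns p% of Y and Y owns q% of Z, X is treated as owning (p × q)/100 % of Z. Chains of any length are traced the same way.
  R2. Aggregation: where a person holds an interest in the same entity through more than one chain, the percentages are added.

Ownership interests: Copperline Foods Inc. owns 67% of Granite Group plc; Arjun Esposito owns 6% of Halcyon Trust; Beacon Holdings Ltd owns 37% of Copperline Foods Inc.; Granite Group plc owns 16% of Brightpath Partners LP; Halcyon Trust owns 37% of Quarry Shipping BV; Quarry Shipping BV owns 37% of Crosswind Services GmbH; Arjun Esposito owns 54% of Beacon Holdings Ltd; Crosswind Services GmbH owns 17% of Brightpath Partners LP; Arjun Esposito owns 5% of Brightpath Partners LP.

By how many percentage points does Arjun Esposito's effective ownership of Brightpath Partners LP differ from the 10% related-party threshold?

Chain via Halcyon Trust → Quarry Shipping BV → Crosswind Services GmbH (R1): 6% × 37% × 37% × 17% = 0.139638% of Brightpath Partners LP.
Chain via Beacon Holdings Ltd → Copperline Foods Inc. → Granite Group plc (R1): 54% × 37% × 67% × 16% = 2.141856% of Brightpath Partners LP.
Direct interest in Brightpath Partners LP: 5%.
Aggregating (R2): 0.139638% + 2.141856% + 5% = 7.281494%.
7.281494% falls short of the 10% threshold by 2.718506 percentage points.

2.718506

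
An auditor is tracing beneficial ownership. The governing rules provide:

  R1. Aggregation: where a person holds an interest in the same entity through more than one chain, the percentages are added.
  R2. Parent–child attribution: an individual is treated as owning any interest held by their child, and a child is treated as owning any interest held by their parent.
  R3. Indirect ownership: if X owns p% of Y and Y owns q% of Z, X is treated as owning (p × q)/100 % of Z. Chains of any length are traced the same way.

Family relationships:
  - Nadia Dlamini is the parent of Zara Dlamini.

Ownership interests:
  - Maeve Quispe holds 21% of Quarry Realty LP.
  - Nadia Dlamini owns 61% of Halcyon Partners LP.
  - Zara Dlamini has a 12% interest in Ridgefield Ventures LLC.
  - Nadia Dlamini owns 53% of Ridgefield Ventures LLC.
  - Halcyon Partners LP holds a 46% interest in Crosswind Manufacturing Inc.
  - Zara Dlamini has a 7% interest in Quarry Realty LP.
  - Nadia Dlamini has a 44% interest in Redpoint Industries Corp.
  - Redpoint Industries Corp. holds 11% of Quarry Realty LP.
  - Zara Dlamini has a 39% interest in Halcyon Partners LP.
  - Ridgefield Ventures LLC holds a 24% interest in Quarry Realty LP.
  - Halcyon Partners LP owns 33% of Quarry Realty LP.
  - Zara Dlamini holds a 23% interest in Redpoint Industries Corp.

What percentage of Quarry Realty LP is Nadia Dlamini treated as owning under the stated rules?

By parent–child attribution (R2), Nadia Dlamini is treated as also owning Zara Dlamini's interest in Ridgefield Ventures LLC, giving 53% + 12% = 65%.
By parent–child attribution (R2), Nadia Dlamini is treated as also owning Zara Dlamini's interest in Halcyon Partners LP, giving 61% + 39% = 100%.
By parent–child attribution (R2), Nadia Dlamini is treated as also owning Zara Dlamini's interest in Redpoint Industries Corp, giving 44% + 23% = 67%.
By parent–child attribution (R2), Nadia Dlamini is treated as owning Zara Dlamini's 7% interest in Quarry Realty LP.
Chain via Ridgefield Ventures LLC (R3): 65% × 24% = 15.6% of Quarry Realty LP.
Chain via Halcyon Partners LP (R3): 100% × 33% = 33% of Quarry Realty LP.
Chain via Redpoint Industries Corp. (R3): 67% × 11% = 7.37% of Quarry Realty LP.
Direct interest in Quarry Realty LP: 7%.
Aggregating (R1): 15.6% + 33% + 7.37% + 7% = 62.97%.

62.97%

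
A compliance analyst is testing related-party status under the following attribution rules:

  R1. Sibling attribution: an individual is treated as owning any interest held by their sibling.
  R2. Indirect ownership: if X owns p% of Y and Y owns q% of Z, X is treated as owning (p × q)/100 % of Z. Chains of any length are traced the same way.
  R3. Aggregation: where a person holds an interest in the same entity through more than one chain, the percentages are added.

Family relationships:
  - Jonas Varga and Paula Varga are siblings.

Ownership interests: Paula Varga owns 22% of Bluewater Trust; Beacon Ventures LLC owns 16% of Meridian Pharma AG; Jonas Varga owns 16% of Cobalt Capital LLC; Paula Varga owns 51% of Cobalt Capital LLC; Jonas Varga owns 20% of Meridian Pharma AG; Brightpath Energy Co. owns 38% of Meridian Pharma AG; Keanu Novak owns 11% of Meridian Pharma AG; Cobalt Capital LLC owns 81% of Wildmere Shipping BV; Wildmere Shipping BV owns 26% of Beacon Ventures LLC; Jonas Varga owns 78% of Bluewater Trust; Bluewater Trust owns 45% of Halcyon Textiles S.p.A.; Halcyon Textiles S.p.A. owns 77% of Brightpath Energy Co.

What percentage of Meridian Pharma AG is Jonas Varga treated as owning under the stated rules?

35.424632%

By sibling attribution (R1), Jonas Varga is treated as also owning Paula Varga's interest in Cobalt Capital LLC, giving 16% + 51% = 67%.
By sibling attribution (R1), Jonas Varga is treated as also owning Paula Varga's interest in Bluewater Trust, giving 78% + 22% = 100%.
Chain via Cobalt Capital LLC → Wildmere Shipping BV → Beacon Ventures LLC (R2): 67% × 81% × 26% × 16% = 2.257632% of Meridian Pharma AG.
Chain via Bluewater Trust → Halcyon Textiles S.p.A. → Brightpath Energy Co. (R2): 100% × 45% × 77% × 38% = 13.167% of Meridian Pharma AG.
Direct interest in Meridian Pharma AG: 20%.
Aggregating (R3): 2.257632% + 13.167% + 20% = 35.424632%.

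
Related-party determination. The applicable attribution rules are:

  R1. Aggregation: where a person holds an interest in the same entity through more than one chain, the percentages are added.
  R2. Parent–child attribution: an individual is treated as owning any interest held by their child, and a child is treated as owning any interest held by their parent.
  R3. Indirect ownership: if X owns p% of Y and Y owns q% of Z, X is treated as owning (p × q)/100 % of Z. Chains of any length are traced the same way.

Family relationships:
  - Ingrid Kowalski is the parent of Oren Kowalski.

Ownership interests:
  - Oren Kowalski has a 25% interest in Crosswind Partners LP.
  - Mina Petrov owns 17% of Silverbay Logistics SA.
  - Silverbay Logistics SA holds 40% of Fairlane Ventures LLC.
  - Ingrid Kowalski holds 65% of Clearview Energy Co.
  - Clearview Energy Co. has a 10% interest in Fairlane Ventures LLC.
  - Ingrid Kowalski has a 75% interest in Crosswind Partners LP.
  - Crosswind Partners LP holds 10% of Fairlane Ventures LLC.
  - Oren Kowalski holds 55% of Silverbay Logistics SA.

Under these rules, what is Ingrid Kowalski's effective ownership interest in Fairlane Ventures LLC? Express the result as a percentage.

By parent–child attribution (R2), Ingrid Kowalski is treated as also owning Oren Kowalski's interest in Crosswind Partners LP, giving 75% + 25% = 100%.
By parent–child attribution (R2), Ingrid Kowalski is treated as owning Oren Kowalski's 55% interest in Silverbay Logistics SA.
Chain via Clearview Energy Co. (R3): 65% × 10% = 6.5% of Fairlane Ventures LLC.
Chain via Crosswind Partners LP (R3): 100% × 10% = 10% of Fairlane Ventures LLC.
Chain via Silverbay Logistics SA (R3): 55% × 40% = 22% of Fairlane Ventures LLC.
Aggregating (R1): 6.5% + 10% + 22% = 38.5%.

38.5%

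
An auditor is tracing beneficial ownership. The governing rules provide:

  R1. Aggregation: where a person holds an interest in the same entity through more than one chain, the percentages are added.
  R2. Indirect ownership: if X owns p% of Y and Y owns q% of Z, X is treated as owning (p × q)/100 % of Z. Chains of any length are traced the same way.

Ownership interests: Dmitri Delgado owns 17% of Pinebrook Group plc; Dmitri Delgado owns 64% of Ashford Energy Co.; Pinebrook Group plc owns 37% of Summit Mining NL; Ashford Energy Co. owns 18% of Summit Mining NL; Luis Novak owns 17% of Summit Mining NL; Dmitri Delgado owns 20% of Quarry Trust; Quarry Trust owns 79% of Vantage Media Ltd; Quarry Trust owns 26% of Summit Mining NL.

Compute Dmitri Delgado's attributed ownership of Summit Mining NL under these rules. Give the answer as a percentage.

Chain via Quarry Trust (R2): 20% × 26% = 5.2% of Summit Mining NL.
Chain via Ashford Energy Co. (R2): 64% × 18% = 11.52% of Summit Mining NL.
Chain via Pinebrook Group plc (R2): 17% × 37% = 6.29% of Summit Mining NL.
Aggregating (R1): 5.2% + 11.52% + 6.29% = 23.01%.

23.01%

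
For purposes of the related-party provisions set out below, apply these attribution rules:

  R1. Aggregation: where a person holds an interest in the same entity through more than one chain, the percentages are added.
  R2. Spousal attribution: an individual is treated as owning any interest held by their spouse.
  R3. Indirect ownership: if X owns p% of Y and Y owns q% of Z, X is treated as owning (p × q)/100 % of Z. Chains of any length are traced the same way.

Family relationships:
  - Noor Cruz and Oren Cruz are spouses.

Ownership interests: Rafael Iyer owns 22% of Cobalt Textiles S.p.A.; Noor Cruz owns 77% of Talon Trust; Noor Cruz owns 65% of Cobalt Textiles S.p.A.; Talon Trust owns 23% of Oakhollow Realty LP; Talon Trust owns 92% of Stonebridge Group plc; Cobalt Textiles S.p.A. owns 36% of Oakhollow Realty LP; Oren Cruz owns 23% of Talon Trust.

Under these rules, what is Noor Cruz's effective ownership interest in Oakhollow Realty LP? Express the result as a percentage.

By spousal attribution (R2), Noor Cruz is treated as also owning Oren Cruz's interest in Talon Trust, giving 77% + 23% = 100%.
Chain via Talon Trust (R3): 100% × 23% = 23% of Oakhollow Realty LP.
Chain via Cobalt Textiles S.p.A. (R3): 65% × 36% = 23.4% of Oakhollow Realty LP.
Aggregating (R1): 23% + 23.4% = 46.4%.

46.4%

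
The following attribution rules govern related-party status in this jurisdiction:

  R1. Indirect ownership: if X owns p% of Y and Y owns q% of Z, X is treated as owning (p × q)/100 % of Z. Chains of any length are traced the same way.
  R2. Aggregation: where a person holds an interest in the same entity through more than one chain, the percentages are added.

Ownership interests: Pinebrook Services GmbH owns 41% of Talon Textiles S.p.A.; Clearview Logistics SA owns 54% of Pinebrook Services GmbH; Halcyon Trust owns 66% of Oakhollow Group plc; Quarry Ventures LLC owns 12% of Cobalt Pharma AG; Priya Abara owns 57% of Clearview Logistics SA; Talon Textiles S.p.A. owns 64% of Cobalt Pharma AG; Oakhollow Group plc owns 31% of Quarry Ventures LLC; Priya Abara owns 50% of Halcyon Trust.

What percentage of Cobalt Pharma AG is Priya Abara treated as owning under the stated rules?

9.304272%

Chain via Halcyon Trust → Oakhollow Group plc → Quarry Ventures LLC (R1): 50% × 66% × 31% × 12% = 1.2276% of Cobalt Pharma AG.
Chain via Clearview Logistics SA → Pinebrook Services GmbH → Talon Textiles S.p.A. (R1): 57% × 54% × 41% × 64% = 8.076672% of Cobalt Pharma AG.
Aggregating (R2): 1.2276% + 8.076672% = 9.304272%.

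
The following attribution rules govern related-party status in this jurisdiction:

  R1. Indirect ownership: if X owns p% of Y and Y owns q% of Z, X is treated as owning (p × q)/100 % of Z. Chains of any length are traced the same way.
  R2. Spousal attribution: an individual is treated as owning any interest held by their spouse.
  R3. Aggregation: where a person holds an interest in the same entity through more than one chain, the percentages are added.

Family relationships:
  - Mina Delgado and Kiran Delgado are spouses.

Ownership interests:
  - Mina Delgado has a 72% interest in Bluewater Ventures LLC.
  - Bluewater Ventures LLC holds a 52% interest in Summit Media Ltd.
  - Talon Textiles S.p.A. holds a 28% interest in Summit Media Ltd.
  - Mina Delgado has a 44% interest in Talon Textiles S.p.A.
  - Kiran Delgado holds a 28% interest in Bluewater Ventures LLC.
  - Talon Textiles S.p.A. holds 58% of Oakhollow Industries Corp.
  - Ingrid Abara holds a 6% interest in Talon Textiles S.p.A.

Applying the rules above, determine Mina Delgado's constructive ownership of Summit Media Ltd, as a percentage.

By spousal attribution (R2), Mina Delgado is treated as also owning Kiran Delgado's interest in Bluewater Ventures LLC, giving 72% + 28% = 100%.
Chain via Bluewater Ventures LLC (R1): 100% × 52% = 52% of Summit Media Ltd.
Chain via Talon Textiles S.p.A. (R1): 44% × 28% = 12.32% of Summit Media Ltd.
Aggregating (R3): 52% + 12.32% = 64.32%.

64.32%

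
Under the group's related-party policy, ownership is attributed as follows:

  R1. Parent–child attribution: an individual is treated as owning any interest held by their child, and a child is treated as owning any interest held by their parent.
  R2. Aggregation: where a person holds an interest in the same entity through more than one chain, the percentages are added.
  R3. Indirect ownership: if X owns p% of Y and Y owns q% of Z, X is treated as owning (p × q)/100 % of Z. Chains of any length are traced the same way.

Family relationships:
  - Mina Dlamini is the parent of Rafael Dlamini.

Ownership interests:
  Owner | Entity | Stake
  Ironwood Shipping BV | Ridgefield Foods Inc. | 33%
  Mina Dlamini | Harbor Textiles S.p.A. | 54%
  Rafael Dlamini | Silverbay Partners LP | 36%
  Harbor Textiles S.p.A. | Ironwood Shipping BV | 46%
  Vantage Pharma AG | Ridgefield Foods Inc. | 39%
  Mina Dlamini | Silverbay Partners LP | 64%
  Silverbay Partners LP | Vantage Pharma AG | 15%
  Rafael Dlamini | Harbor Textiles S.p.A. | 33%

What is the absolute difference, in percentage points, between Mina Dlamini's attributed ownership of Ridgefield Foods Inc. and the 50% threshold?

30.9434

By parent–child attribution (R1), Mina Dlamini is treated as also owning Rafael Dlamini's interest in Silverbay Partners LP, giving 64% + 36% = 100%.
By parent–child attribution (R1), Mina Dlamini is treated as also owning Rafael Dlamini's interest in Harbor Textiles S.p.A, giving 54% + 33% = 87%.
Chain via Silverbay Partners LP → Vantage Pharma AG (R3): 100% × 15% × 39% = 5.85% of Ridgefield Foods Inc.
Chain via Harbor Textiles S.p.A. → Ironwood Shipping BV (R3): 87% × 46% × 33% = 13.2066% of Ridgefield Foods Inc.
Aggregating (R2): 5.85% + 13.2066% = 19.0566%.
19.0566% falls short of the 50% threshold by 30.9434 percentage points.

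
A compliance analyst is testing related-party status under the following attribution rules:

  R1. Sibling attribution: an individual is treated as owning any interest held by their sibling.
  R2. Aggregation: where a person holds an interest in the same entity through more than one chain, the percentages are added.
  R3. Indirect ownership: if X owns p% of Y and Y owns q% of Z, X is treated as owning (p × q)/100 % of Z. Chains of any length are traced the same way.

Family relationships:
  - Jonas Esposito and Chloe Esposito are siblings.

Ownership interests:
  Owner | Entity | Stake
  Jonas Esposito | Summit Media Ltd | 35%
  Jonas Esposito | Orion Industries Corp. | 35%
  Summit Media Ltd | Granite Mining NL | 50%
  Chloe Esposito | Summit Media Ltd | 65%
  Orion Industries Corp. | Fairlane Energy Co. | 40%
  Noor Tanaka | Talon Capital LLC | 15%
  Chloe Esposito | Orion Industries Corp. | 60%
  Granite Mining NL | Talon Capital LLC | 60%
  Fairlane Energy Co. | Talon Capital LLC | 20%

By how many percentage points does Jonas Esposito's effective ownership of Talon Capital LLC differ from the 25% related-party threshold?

12.6

By sibling attribution (R1), Jonas Esposito is treated as also owning Chloe Esposito's interest in Summit Media Ltd, giving 35% + 65% = 100%.
By sibling attribution (R1), Jonas Esposito is treated as also owning Chloe Esposito's interest in Orion Industries Corp, giving 35% + 60% = 95%.
Chain via Summit Media Ltd → Granite Mining NL (R3): 100% × 50% × 60% = 30% of Talon Capital LLC.
Chain via Orion Industries Corp. → Fairlane Energy Co. (R3): 95% × 40% × 20% = 7.6% of Talon Capital LLC.
Aggregating (R2): 30% + 7.6% = 37.6%.
37.6% exceeds the 25% threshold by 12.6 percentage points.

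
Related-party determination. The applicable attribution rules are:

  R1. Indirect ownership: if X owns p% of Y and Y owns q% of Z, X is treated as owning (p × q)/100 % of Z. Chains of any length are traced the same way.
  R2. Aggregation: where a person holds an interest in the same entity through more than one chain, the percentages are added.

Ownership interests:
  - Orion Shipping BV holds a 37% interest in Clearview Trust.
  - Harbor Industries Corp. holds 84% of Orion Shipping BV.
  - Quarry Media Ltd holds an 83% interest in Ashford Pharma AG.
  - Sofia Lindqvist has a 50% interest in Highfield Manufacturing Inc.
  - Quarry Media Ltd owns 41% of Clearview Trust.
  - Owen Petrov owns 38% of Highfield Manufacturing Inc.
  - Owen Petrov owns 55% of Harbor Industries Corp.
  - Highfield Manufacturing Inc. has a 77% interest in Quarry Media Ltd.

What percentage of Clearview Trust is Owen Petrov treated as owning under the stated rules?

29.0906%

Chain via Harbor Industries Corp. → Orion Shipping BV (R1): 55% × 84% × 37% = 17.094% of Clearview Trust.
Chain via Highfield Manufacturing Inc. → Quarry Media Ltd (R1): 38% × 77% × 41% = 11.9966% of Clearview Trust.
Aggregating (R2): 17.094% + 11.9966% = 29.0906%.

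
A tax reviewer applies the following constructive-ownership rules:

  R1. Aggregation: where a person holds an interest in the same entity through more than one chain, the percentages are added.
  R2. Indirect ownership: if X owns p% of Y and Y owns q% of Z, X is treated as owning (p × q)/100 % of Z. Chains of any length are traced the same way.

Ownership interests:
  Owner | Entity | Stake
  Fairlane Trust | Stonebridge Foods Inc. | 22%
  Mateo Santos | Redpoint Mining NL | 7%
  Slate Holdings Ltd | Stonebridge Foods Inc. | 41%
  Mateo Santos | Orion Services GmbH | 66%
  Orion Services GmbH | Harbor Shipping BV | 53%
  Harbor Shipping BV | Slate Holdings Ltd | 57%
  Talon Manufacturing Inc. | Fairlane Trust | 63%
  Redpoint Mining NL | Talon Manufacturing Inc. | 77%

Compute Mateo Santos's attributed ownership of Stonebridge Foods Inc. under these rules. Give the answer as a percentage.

Chain via Orion Services GmbH → Harbor Shipping BV → Slate Holdings Ltd (R2): 66% × 53% × 57% × 41% = 8.174826% of Stonebridge Foods Inc.
Chain via Redpoint Mining NL → Talon Manufacturing Inc. → Fairlane Trust (R2): 7% × 77% × 63% × 22% = 0.747054% of Stonebridge Foods Inc.
Aggregating (R1): 8.174826% + 0.747054% = 8.92188%.

8.92188%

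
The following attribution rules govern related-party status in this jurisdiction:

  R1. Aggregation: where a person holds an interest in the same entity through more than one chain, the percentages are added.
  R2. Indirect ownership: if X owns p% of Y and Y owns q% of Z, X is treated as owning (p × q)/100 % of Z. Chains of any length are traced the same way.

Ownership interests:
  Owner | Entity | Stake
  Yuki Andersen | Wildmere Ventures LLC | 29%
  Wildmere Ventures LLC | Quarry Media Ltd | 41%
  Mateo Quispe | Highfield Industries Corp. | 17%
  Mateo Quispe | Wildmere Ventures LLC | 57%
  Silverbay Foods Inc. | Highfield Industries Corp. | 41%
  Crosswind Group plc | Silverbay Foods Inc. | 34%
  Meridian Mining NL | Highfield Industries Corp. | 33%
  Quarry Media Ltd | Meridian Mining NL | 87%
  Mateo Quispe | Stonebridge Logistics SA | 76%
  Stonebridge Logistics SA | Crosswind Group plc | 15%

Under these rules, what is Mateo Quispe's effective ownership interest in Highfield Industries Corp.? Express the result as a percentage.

Chain via Wildmere Ventures LLC → Quarry Media Ltd → Meridian Mining NL (R2): 57% × 41% × 87% × 33% = 6.709527% of Highfield Industries Corp.
Chain via Stonebridge Logistics SA → Crosswind Group plc → Silverbay Foods Inc. (R2): 76% × 15% × 34% × 41% = 1.58916% of Highfield Industries Corp.
Direct interest in Highfield Industries Corp: 17%.
Aggregating (R1): 6.709527% + 1.58916% + 17% = 25.298687%.

25.298687%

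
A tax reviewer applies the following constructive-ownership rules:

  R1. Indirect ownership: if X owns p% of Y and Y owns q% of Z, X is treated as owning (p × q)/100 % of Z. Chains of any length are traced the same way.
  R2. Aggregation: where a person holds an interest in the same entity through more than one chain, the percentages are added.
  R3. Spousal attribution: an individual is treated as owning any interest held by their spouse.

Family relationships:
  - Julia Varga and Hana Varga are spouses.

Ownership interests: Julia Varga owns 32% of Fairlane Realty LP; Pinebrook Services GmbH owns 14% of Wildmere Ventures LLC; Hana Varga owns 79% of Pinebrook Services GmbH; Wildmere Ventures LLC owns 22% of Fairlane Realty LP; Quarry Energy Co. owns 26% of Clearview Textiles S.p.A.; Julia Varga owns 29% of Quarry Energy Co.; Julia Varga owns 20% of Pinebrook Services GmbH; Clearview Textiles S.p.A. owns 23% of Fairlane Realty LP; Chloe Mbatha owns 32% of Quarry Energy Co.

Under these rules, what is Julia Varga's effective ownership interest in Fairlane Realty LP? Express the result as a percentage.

By spousal attribution (R3), Julia Varga is treated as also owning Hana Varga's interest in Pinebrook Services GmbH, giving 20% + 79% = 99%.
Chain via Pinebrook Services GmbH → Wildmere Ventures LLC (R1): 99% × 14% × 22% = 3.0492% of Fairlane Realty LP.
Chain via Quarry Energy Co. → Clearview Textiles S.p.A. (R1): 29% × 26% × 23% = 1.7342% of Fairlane Realty LP.
Direct interest in Fairlane Realty LP: 32%.
Aggregating (R2): 3.0492% + 1.7342% + 32% = 36.7834%.

36.7834%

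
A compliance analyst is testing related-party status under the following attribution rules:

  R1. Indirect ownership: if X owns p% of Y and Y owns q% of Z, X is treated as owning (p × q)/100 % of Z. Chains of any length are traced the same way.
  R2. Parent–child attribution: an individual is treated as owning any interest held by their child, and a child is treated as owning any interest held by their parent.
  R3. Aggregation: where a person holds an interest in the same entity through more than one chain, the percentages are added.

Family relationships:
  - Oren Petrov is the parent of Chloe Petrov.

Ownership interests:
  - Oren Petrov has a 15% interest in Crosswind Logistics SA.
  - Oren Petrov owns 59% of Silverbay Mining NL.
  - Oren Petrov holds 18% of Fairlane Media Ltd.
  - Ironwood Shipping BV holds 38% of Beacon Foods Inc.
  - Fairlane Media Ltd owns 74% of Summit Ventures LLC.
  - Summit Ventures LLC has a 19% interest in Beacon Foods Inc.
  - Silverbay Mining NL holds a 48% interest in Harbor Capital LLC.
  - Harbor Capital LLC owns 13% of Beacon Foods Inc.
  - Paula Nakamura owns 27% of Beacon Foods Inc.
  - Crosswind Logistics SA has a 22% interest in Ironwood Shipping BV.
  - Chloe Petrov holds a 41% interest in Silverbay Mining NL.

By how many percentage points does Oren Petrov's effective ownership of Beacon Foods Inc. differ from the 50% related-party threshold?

By parent–child attribution (R2), Oren Petrov is treated as also owning Chloe Petrov's interest in Silverbay Mining NL, giving 59% + 41% = 100%.
Chain via Fairlane Media Ltd → Summit Ventures LLC (R1): 18% × 74% × 19% = 2.5308% of Beacon Foods Inc.
Chain via Crosswind Logistics SA → Ironwood Shipping BV (R1): 15% × 22% × 38% = 1.254% of Beacon Foods Inc.
Chain via Silverbay Mining NL → Harbor Capital LLC (R1): 100% × 48% × 13% = 6.24% of Beacon Foods Inc.
Aggregating (R3): 2.5308% + 1.254% + 6.24% = 10.0248%.
10.0248% falls short of the 50% threshold by 39.9752 percentage points.

39.9752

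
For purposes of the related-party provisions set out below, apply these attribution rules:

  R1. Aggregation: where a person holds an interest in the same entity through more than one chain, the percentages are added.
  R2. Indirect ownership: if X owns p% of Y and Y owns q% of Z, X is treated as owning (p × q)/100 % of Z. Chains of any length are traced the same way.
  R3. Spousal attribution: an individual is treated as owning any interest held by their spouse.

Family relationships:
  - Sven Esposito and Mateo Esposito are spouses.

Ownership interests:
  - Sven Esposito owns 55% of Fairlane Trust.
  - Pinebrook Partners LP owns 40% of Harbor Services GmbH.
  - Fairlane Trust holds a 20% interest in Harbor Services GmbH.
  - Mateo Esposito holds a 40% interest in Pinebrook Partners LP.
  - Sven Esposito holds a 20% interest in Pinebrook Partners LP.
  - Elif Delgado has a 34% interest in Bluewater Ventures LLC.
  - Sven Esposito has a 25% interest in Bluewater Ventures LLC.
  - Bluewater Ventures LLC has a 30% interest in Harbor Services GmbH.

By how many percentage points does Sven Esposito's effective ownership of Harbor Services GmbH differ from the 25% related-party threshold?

By spousal attribution (R3), Sven Esposito is treated as also owning Mateo Esposito's interest in Pinebrook Partners LP, giving 20% + 40% = 60%.
Chain via Pinebrook Partners LP (R2): 60% × 40% = 24% of Harbor Services GmbH.
Chain via Bluewater Ventures LLC (R2): 25% × 30% = 7.5% of Harbor Services GmbH.
Chain via Fairlane Trust (R2): 55% × 20% = 11% of Harbor Services GmbH.
Aggregating (R1): 24% + 7.5% + 11% = 42.5%.
42.5% exceeds the 25% threshold by 17.5 percentage points.

17.5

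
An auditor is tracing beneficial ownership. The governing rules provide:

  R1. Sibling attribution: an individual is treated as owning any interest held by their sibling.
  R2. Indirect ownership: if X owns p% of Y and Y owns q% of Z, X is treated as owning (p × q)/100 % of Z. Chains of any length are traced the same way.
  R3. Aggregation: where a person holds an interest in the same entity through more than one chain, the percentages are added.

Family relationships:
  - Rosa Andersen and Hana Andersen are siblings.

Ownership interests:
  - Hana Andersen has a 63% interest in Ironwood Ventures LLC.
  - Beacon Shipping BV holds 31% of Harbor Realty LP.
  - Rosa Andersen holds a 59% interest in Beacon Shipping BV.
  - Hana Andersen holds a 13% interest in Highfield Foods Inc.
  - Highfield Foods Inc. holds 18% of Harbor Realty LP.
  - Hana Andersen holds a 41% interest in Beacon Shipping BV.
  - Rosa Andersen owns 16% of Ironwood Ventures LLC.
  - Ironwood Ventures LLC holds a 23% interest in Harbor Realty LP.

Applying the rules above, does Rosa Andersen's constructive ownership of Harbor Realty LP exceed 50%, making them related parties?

Yes

By sibling attribution (R1), Rosa Andersen is treated as also owning Hana Andersen's interest in Beacon Shipping BV, giving 59% + 41% = 100%.
By sibling attribution (R1), Rosa Andersen is treated as also owning Hana Andersen's interest in Ironwood Ventures LLC, giving 16% + 63% = 79%.
By sibling attribution (R1), Rosa Andersen is treated as owning Hana Andersen's 13% interest in Highfield Foods Inc.
Chain via Beacon Shipping BV (R2): 100% × 31% = 31% of Harbor Realty LP.
Chain via Ironwood Ventures LLC (R2): 79% × 23% = 18.17% of Harbor Realty LP.
Chain via Highfield Foods Inc. (R2): 13% × 18% = 2.34% of Harbor Realty LP.
Aggregating (R3): 31% + 18.17% + 2.34% = 51.51%.
51.51% exceeds the 50% threshold, so Rosa is a related party to Harbor Realty LP.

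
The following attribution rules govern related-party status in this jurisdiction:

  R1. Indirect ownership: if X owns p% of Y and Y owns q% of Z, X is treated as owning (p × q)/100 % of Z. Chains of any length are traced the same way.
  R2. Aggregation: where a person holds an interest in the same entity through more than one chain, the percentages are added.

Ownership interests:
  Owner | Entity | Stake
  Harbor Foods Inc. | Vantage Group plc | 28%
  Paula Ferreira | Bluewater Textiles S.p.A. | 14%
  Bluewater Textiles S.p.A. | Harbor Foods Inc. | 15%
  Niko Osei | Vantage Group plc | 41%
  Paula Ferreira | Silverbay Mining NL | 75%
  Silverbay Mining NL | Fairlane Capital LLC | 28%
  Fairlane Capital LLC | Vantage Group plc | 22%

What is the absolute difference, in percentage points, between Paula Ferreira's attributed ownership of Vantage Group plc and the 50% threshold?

44.792

Chain via Bluewater Textiles S.p.A. → Harbor Foods Inc. (R1): 14% × 15% × 28% = 0.588% of Vantage Group plc.
Chain via Silverbay Mining NL → Fairlane Capital LLC (R1): 75% × 28% × 22% = 4.62% of Vantage Group plc.
Aggregating (R2): 0.588% + 4.62% = 5.208%.
5.208% falls short of the 50% threshold by 44.792 percentage points.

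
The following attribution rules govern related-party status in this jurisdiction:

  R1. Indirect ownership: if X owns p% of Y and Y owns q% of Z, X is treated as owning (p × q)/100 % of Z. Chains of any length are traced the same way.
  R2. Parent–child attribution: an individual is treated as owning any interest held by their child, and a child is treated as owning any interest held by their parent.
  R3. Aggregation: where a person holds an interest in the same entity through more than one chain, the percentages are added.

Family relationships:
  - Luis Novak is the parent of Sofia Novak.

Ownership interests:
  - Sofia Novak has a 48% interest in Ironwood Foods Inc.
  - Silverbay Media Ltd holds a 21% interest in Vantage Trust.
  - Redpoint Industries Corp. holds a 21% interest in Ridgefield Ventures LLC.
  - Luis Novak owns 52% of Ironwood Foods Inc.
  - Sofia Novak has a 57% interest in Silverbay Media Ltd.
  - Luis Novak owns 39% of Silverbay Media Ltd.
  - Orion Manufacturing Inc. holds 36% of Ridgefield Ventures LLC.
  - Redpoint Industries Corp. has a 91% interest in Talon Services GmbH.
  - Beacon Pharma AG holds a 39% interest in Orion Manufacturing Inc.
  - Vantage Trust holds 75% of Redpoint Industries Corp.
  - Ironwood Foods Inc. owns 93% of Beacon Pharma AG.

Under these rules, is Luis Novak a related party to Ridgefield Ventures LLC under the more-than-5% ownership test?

Yes

By parent–child attribution (R2), Luis Novak is treated as also owning Sofia Novak's interest in Silverbay Media Ltd, giving 39% + 57% = 96%.
By parent–child attribution (R2), Luis Novak is treated as also owning Sofia Novak's interest in Ironwood Foods Inc, giving 52% + 48% = 100%.
Chain via Silverbay Media Ltd → Vantage Trust → Redpoint Industries Corp. (R1): 96% × 21% × 75% × 21% = 3.1752% of Ridgefield Ventures LLC.
Chain via Ironwood Foods Inc. → Beacon Pharma AG → Orion Manufacturing Inc. (R1): 100% × 93% × 39% × 36% = 13.0572% of Ridgefield Ventures LLC.
Aggregating (R3): 3.1752% + 13.0572% = 16.2324%.
16.2324% exceeds the 5% threshold, so Luis is a related party to Ridgefield Ventures LLC.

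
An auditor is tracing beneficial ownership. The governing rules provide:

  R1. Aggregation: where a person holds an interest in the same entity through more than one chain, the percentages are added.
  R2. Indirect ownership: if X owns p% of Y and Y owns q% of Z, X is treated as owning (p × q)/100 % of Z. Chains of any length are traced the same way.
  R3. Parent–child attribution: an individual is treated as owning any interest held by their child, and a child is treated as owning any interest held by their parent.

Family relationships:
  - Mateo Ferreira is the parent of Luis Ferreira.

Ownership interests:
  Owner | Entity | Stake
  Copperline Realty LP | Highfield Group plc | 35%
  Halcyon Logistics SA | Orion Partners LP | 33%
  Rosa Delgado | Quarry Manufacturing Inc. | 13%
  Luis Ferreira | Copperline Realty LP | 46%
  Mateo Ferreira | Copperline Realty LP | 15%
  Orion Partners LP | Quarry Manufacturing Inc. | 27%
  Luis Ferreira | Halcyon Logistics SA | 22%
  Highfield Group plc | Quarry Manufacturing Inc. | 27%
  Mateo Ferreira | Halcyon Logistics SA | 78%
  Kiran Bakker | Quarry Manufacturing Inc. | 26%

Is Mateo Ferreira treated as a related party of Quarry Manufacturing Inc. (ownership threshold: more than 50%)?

By parent–child attribution (R3), Mateo Ferreira is treated as also owning Luis Ferreira's interest in Halcyon Logistics SA, giving 78% + 22% = 100%.
By parent–child attribution (R3), Mateo Ferreira is treated as also owning Luis Ferreira's interest in Copperline Realty LP, giving 15% + 46% = 61%.
Chain via Halcyon Logistics SA → Orion Partners LP (R2): 100% × 33% × 27% = 8.91% of Quarry Manufacturing Inc.
Chain via Copperline Realty LP → Highfield Group plc (R2): 61% × 35% × 27% = 5.7645% of Quarry Manufacturing Inc.
Aggregating (R1): 8.91% + 5.7645% = 14.6745%.
14.6745% does not exceed the 50% threshold, so Mateo is not a related party to Quarry Manufacturing Inc.

No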